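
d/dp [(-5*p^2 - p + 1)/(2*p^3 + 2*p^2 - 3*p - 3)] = (10*p^4 + 4*p^3 + 11*p^2 + 26*p + 6)/(4*p^6 + 8*p^5 - 8*p^4 - 24*p^3 - 3*p^2 + 18*p + 9)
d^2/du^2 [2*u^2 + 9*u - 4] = 4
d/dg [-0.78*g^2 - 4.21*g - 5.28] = -1.56*g - 4.21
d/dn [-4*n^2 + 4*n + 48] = 4 - 8*n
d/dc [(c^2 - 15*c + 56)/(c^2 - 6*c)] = (9*c^2 - 112*c + 336)/(c^2*(c^2 - 12*c + 36))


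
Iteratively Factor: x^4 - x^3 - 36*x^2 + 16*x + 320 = (x - 4)*(x^3 + 3*x^2 - 24*x - 80) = (x - 5)*(x - 4)*(x^2 + 8*x + 16) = (x - 5)*(x - 4)*(x + 4)*(x + 4)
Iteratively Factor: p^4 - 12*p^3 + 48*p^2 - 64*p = (p)*(p^3 - 12*p^2 + 48*p - 64) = p*(p - 4)*(p^2 - 8*p + 16) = p*(p - 4)^2*(p - 4)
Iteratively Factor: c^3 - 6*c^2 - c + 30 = (c + 2)*(c^2 - 8*c + 15) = (c - 3)*(c + 2)*(c - 5)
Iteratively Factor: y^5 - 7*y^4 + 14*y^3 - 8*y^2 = (y - 1)*(y^4 - 6*y^3 + 8*y^2) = (y - 2)*(y - 1)*(y^3 - 4*y^2) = (y - 4)*(y - 2)*(y - 1)*(y^2) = y*(y - 4)*(y - 2)*(y - 1)*(y)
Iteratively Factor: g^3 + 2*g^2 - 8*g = (g - 2)*(g^2 + 4*g) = (g - 2)*(g + 4)*(g)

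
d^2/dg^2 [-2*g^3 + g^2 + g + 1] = 2 - 12*g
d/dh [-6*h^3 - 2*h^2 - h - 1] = -18*h^2 - 4*h - 1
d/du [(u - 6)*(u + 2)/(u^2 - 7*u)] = 3*(-u^2 + 8*u - 28)/(u^2*(u^2 - 14*u + 49))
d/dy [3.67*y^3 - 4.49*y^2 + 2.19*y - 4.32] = 11.01*y^2 - 8.98*y + 2.19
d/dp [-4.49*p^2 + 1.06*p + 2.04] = 1.06 - 8.98*p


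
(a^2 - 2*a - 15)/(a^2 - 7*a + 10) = (a + 3)/(a - 2)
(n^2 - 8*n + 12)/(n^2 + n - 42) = (n - 2)/(n + 7)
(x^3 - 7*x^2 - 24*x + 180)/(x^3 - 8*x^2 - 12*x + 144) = (x + 5)/(x + 4)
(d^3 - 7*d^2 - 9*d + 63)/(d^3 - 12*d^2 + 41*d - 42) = (d + 3)/(d - 2)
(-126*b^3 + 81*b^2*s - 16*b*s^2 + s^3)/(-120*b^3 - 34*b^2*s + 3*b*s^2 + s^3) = (21*b^2 - 10*b*s + s^2)/(20*b^2 + 9*b*s + s^2)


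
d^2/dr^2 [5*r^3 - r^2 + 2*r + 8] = 30*r - 2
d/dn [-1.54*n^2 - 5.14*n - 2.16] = -3.08*n - 5.14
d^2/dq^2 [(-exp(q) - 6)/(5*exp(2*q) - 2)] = (-25*exp(4*q) - 600*exp(3*q) - 60*exp(2*q) - 240*exp(q) - 4)*exp(q)/(125*exp(6*q) - 150*exp(4*q) + 60*exp(2*q) - 8)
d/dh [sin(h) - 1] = cos(h)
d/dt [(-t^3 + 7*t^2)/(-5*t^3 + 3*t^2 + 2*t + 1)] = t*(32*t^3 - 4*t^2 + 11*t + 14)/(25*t^6 - 30*t^5 - 11*t^4 + 2*t^3 + 10*t^2 + 4*t + 1)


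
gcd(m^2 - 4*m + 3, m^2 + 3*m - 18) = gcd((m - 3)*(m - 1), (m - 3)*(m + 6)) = m - 3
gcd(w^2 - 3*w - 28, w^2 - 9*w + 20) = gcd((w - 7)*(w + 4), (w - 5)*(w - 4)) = 1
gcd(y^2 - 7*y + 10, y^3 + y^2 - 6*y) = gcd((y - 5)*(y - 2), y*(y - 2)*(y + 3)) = y - 2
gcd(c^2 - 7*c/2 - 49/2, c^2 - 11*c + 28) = c - 7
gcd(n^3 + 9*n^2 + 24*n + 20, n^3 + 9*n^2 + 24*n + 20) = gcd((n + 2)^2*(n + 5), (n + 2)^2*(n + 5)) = n^3 + 9*n^2 + 24*n + 20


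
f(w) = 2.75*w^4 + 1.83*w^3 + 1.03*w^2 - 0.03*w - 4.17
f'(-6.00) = -2190.75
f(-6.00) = 3201.81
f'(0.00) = -0.03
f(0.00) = -4.17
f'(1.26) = 33.29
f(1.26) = 8.02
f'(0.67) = 7.12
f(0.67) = -2.62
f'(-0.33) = -0.51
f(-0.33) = -4.08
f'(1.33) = 38.30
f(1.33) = 10.52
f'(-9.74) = -9663.39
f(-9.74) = 23152.52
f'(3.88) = 733.13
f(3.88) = 741.36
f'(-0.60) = -1.67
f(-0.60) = -3.82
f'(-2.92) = -233.10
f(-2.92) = 159.06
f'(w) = 11.0*w^3 + 5.49*w^2 + 2.06*w - 0.03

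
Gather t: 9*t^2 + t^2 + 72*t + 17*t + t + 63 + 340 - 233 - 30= 10*t^2 + 90*t + 140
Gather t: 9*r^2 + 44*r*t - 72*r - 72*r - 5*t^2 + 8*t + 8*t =9*r^2 - 144*r - 5*t^2 + t*(44*r + 16)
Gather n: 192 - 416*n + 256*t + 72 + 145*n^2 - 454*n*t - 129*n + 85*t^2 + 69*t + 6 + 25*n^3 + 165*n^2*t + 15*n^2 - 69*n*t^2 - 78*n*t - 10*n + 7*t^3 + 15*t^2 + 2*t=25*n^3 + n^2*(165*t + 160) + n*(-69*t^2 - 532*t - 555) + 7*t^3 + 100*t^2 + 327*t + 270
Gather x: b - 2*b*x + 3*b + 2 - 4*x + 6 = 4*b + x*(-2*b - 4) + 8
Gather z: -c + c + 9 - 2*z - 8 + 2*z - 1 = 0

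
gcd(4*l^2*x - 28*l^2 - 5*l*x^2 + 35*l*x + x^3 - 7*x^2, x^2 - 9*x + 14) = x - 7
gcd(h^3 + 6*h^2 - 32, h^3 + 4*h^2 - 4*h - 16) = h^2 + 2*h - 8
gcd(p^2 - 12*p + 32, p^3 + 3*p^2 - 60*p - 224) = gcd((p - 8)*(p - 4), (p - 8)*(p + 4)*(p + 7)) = p - 8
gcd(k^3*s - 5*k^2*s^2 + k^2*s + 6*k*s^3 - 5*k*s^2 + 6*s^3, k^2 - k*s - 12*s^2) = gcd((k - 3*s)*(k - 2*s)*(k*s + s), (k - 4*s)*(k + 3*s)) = 1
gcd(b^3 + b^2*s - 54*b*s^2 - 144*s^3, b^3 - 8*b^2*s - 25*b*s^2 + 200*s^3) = -b + 8*s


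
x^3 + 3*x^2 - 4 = (x - 1)*(x + 2)^2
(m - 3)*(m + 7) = m^2 + 4*m - 21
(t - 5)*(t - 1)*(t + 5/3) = t^3 - 13*t^2/3 - 5*t + 25/3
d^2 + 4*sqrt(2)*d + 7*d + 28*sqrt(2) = (d + 7)*(d + 4*sqrt(2))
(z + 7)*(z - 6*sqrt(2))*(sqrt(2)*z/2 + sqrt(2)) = sqrt(2)*z^3/2 - 6*z^2 + 9*sqrt(2)*z^2/2 - 54*z + 7*sqrt(2)*z - 84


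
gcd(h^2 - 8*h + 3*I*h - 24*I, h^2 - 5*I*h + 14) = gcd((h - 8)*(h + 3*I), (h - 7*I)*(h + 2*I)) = 1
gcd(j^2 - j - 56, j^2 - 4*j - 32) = j - 8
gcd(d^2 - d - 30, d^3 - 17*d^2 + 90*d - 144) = d - 6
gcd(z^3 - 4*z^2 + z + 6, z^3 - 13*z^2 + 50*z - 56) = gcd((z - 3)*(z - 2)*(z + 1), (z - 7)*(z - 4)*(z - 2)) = z - 2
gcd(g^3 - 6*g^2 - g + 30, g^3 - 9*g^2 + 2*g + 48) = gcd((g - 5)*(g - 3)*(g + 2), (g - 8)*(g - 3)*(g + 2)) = g^2 - g - 6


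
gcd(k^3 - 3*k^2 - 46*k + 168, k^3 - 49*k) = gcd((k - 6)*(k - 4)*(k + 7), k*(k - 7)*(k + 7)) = k + 7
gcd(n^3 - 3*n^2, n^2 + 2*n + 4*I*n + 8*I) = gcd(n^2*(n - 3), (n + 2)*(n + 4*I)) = 1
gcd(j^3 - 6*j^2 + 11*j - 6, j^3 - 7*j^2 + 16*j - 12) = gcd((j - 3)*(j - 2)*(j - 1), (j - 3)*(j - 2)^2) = j^2 - 5*j + 6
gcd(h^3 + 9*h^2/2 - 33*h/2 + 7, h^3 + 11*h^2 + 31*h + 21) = h + 7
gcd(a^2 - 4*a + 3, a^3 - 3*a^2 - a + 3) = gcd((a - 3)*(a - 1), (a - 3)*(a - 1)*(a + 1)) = a^2 - 4*a + 3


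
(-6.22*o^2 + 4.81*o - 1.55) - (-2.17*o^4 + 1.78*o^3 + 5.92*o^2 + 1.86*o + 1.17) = 2.17*o^4 - 1.78*o^3 - 12.14*o^2 + 2.95*o - 2.72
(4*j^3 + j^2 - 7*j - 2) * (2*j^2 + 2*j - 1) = 8*j^5 + 10*j^4 - 16*j^3 - 19*j^2 + 3*j + 2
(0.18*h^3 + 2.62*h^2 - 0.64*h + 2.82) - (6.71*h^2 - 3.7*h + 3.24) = 0.18*h^3 - 4.09*h^2 + 3.06*h - 0.42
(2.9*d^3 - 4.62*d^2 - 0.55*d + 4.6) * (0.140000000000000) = 0.406*d^3 - 0.6468*d^2 - 0.077*d + 0.644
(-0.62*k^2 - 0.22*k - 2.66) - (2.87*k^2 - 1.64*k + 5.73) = -3.49*k^2 + 1.42*k - 8.39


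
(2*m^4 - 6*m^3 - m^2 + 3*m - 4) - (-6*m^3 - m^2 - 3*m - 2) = 2*m^4 + 6*m - 2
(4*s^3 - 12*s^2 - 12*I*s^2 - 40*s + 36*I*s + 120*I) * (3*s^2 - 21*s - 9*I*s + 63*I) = 12*s^5 - 120*s^4 - 72*I*s^4 + 24*s^3 + 720*I*s^3 + 1920*s^2 - 792*I*s^2 - 1188*s - 5040*I*s - 7560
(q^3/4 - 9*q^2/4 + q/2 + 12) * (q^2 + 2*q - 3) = q^5/4 - 7*q^4/4 - 19*q^3/4 + 79*q^2/4 + 45*q/2 - 36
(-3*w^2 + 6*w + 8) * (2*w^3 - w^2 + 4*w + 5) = -6*w^5 + 15*w^4 - 2*w^3 + w^2 + 62*w + 40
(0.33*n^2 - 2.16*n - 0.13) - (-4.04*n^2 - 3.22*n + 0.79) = 4.37*n^2 + 1.06*n - 0.92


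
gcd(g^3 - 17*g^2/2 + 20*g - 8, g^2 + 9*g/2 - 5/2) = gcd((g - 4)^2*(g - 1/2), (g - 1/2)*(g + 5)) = g - 1/2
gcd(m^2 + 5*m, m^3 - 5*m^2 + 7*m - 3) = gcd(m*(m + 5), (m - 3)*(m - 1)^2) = 1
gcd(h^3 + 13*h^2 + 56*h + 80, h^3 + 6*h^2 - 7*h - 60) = h^2 + 9*h + 20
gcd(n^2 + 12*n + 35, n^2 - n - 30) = n + 5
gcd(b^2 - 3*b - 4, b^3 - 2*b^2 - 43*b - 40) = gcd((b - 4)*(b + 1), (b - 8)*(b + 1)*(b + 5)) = b + 1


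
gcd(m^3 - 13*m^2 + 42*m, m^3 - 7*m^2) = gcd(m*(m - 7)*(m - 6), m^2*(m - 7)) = m^2 - 7*m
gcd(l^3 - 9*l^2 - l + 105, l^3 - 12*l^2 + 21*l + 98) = l - 7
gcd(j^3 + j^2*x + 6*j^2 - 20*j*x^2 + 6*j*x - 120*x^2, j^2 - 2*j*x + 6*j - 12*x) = j + 6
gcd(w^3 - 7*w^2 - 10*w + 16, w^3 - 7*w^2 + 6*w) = w - 1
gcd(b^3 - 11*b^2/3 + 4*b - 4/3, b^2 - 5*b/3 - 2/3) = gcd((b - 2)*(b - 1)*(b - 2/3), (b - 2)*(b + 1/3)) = b - 2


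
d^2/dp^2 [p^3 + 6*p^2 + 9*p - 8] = 6*p + 12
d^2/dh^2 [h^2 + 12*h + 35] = 2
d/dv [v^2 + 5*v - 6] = 2*v + 5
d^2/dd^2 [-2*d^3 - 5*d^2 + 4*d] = -12*d - 10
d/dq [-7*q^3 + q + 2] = 1 - 21*q^2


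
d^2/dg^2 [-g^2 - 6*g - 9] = -2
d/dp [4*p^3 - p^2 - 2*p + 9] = 12*p^2 - 2*p - 2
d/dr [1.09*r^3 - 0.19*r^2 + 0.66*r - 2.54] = 3.27*r^2 - 0.38*r + 0.66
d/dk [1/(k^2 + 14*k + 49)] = 2*(-k - 7)/(k^2 + 14*k + 49)^2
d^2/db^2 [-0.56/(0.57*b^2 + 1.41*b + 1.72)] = (0.363888*b^2 + 0.900144*b - 0.56*(1.14*b + 1.41)*(2.28*b + 2.82) + 1.098048)/(0.57*b^2 + 1.41*b + 1.72)^3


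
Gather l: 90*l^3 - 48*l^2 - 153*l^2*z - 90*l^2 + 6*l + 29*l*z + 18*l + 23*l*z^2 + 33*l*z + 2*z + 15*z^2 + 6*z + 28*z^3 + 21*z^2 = 90*l^3 + l^2*(-153*z - 138) + l*(23*z^2 + 62*z + 24) + 28*z^3 + 36*z^2 + 8*z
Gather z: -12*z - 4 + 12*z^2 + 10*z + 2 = 12*z^2 - 2*z - 2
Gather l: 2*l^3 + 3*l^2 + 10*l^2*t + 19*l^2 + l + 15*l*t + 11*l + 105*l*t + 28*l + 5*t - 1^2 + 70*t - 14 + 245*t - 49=2*l^3 + l^2*(10*t + 22) + l*(120*t + 40) + 320*t - 64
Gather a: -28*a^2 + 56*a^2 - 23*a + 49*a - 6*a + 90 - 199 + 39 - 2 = 28*a^2 + 20*a - 72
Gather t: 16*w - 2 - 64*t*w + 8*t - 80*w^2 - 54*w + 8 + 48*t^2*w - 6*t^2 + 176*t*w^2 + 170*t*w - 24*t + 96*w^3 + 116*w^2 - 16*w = t^2*(48*w - 6) + t*(176*w^2 + 106*w - 16) + 96*w^3 + 36*w^2 - 54*w + 6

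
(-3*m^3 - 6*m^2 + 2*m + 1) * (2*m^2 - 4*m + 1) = -6*m^5 + 25*m^3 - 12*m^2 - 2*m + 1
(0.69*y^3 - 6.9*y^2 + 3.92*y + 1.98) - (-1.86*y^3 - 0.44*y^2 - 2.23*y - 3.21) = 2.55*y^3 - 6.46*y^2 + 6.15*y + 5.19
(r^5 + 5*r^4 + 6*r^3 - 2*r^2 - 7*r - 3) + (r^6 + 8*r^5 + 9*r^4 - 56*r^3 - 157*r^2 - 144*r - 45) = r^6 + 9*r^5 + 14*r^4 - 50*r^3 - 159*r^2 - 151*r - 48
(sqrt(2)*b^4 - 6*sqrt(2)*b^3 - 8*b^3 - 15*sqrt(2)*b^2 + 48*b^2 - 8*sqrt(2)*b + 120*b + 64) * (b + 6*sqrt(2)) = sqrt(2)*b^5 - 6*sqrt(2)*b^4 + 4*b^4 - 63*sqrt(2)*b^3 - 24*b^3 - 60*b^2 + 280*sqrt(2)*b^2 - 32*b + 720*sqrt(2)*b + 384*sqrt(2)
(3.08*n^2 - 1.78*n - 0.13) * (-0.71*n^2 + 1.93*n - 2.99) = -2.1868*n^4 + 7.2082*n^3 - 12.5523*n^2 + 5.0713*n + 0.3887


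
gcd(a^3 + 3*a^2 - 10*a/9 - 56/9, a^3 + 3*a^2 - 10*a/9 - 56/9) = a^3 + 3*a^2 - 10*a/9 - 56/9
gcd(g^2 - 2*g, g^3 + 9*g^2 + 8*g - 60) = g - 2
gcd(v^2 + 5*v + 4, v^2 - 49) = 1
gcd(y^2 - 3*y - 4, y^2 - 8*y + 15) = 1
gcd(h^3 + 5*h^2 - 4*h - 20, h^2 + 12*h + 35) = h + 5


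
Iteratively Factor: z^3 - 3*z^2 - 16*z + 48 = (z - 4)*(z^2 + z - 12) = (z - 4)*(z + 4)*(z - 3)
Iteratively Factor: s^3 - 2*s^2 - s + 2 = (s + 1)*(s^2 - 3*s + 2) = (s - 1)*(s + 1)*(s - 2)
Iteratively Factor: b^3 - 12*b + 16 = (b - 2)*(b^2 + 2*b - 8) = (b - 2)*(b + 4)*(b - 2)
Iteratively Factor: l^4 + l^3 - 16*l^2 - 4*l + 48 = (l - 2)*(l^3 + 3*l^2 - 10*l - 24) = (l - 2)*(l + 2)*(l^2 + l - 12) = (l - 3)*(l - 2)*(l + 2)*(l + 4)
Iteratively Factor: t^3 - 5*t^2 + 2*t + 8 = (t + 1)*(t^2 - 6*t + 8) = (t - 4)*(t + 1)*(t - 2)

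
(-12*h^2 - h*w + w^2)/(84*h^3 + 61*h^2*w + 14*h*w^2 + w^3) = (-4*h + w)/(28*h^2 + 11*h*w + w^2)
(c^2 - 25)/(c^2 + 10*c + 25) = (c - 5)/(c + 5)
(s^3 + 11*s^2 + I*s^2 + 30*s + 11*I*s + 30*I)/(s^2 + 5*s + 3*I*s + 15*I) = (s^2 + s*(6 + I) + 6*I)/(s + 3*I)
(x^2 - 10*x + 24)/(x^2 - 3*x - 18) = (x - 4)/(x + 3)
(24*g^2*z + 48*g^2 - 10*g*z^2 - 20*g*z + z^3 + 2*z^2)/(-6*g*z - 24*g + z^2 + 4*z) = (-4*g*z - 8*g + z^2 + 2*z)/(z + 4)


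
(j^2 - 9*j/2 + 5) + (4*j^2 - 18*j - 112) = 5*j^2 - 45*j/2 - 107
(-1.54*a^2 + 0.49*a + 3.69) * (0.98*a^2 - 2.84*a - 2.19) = -1.5092*a^4 + 4.8538*a^3 + 5.5972*a^2 - 11.5527*a - 8.0811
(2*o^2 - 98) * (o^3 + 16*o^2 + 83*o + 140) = 2*o^5 + 32*o^4 + 68*o^3 - 1288*o^2 - 8134*o - 13720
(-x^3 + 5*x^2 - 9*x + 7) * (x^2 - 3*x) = -x^5 + 8*x^4 - 24*x^3 + 34*x^2 - 21*x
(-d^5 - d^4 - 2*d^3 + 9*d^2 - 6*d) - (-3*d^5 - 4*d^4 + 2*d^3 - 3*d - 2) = 2*d^5 + 3*d^4 - 4*d^3 + 9*d^2 - 3*d + 2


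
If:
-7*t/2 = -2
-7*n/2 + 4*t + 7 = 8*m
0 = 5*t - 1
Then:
No Solution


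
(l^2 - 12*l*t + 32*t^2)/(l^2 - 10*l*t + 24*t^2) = (-l + 8*t)/(-l + 6*t)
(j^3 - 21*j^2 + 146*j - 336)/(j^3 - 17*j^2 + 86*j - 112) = (j - 6)/(j - 2)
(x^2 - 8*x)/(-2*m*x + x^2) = (8 - x)/(2*m - x)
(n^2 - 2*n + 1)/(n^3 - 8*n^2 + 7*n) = (n - 1)/(n*(n - 7))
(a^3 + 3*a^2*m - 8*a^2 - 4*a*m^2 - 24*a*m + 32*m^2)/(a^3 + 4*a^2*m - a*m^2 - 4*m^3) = (a - 8)/(a + m)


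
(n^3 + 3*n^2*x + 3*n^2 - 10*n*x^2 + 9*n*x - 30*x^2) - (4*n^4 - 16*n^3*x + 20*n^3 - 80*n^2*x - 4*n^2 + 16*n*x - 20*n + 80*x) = -4*n^4 + 16*n^3*x - 19*n^3 + 83*n^2*x + 7*n^2 - 10*n*x^2 - 7*n*x + 20*n - 30*x^2 - 80*x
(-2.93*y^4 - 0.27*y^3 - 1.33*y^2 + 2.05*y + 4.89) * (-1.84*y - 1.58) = 5.3912*y^5 + 5.1262*y^4 + 2.8738*y^3 - 1.6706*y^2 - 12.2366*y - 7.7262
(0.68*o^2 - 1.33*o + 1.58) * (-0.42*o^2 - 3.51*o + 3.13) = -0.2856*o^4 - 1.8282*o^3 + 6.1331*o^2 - 9.7087*o + 4.9454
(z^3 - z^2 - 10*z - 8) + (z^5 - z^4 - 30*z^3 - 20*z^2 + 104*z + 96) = z^5 - z^4 - 29*z^3 - 21*z^2 + 94*z + 88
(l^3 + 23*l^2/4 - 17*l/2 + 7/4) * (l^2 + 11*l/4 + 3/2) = l^5 + 17*l^4/2 + 141*l^3/16 - 13*l^2 - 127*l/16 + 21/8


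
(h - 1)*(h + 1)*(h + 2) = h^3 + 2*h^2 - h - 2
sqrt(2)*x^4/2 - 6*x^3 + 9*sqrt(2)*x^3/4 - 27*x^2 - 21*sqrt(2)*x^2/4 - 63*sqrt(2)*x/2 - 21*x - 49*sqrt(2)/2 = (x + 1)*(x + 7/2)*(x - 7*sqrt(2))*(sqrt(2)*x/2 + 1)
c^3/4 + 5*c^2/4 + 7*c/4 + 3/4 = (c/4 + 1/4)*(c + 1)*(c + 3)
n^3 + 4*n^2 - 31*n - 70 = (n - 5)*(n + 2)*(n + 7)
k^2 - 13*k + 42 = (k - 7)*(k - 6)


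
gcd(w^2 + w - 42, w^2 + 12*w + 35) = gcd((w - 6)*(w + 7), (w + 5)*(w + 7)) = w + 7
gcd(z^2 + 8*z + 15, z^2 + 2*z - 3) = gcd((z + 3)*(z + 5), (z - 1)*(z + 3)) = z + 3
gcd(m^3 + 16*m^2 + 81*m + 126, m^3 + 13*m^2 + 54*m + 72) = m^2 + 9*m + 18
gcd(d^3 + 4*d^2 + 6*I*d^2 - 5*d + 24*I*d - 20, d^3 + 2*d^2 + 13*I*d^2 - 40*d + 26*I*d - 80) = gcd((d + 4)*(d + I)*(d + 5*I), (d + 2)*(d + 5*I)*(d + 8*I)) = d + 5*I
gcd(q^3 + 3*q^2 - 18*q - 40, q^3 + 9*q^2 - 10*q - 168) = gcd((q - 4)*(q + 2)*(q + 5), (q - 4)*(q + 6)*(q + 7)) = q - 4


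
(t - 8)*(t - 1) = t^2 - 9*t + 8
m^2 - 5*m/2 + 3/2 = (m - 3/2)*(m - 1)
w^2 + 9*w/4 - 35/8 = (w - 5/4)*(w + 7/2)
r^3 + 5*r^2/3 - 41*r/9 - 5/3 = (r - 5/3)*(r + 1/3)*(r + 3)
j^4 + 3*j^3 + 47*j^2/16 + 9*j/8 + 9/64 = (j + 1/4)*(j + 1/2)*(j + 3/4)*(j + 3/2)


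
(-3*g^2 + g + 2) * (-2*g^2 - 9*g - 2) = 6*g^4 + 25*g^3 - 7*g^2 - 20*g - 4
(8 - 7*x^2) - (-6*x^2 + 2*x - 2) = -x^2 - 2*x + 10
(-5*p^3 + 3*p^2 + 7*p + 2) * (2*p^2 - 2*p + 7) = -10*p^5 + 16*p^4 - 27*p^3 + 11*p^2 + 45*p + 14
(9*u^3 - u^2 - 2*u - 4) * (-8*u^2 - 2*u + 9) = -72*u^5 - 10*u^4 + 99*u^3 + 27*u^2 - 10*u - 36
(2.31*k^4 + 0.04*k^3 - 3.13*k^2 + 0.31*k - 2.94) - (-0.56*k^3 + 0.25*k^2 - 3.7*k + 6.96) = 2.31*k^4 + 0.6*k^3 - 3.38*k^2 + 4.01*k - 9.9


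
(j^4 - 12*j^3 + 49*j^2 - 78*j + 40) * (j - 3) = j^5 - 15*j^4 + 85*j^3 - 225*j^2 + 274*j - 120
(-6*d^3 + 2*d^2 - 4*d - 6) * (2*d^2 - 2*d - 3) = -12*d^5 + 16*d^4 + 6*d^3 - 10*d^2 + 24*d + 18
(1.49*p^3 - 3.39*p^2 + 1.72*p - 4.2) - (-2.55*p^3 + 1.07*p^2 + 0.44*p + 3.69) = 4.04*p^3 - 4.46*p^2 + 1.28*p - 7.89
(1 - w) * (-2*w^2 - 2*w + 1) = 2*w^3 - 3*w + 1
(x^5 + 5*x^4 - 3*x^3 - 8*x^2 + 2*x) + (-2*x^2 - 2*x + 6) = x^5 + 5*x^4 - 3*x^3 - 10*x^2 + 6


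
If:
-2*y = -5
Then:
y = 5/2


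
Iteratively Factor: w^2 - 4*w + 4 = (w - 2)*(w - 2)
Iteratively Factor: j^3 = (j)*(j^2) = j^2*(j)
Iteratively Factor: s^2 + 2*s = (s)*(s + 2)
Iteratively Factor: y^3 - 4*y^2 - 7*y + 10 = (y + 2)*(y^2 - 6*y + 5) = (y - 1)*(y + 2)*(y - 5)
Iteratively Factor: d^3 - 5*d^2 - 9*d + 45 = (d - 3)*(d^2 - 2*d - 15) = (d - 3)*(d + 3)*(d - 5)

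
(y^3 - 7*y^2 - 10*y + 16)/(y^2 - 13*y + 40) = (y^2 + y - 2)/(y - 5)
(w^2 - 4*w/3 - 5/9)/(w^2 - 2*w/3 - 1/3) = (w - 5/3)/(w - 1)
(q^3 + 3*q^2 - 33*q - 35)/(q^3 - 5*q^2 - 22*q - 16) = (q^2 + 2*q - 35)/(q^2 - 6*q - 16)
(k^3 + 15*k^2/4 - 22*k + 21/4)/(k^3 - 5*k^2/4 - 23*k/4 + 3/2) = (k + 7)/(k + 2)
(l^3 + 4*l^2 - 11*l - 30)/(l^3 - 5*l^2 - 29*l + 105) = (l + 2)/(l - 7)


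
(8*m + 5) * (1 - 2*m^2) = -16*m^3 - 10*m^2 + 8*m + 5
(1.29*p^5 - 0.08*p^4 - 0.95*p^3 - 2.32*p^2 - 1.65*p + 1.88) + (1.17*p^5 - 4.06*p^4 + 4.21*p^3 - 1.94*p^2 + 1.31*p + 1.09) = 2.46*p^5 - 4.14*p^4 + 3.26*p^3 - 4.26*p^2 - 0.34*p + 2.97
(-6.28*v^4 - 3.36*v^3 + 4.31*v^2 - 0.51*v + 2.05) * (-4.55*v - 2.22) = 28.574*v^5 + 29.2296*v^4 - 12.1513*v^3 - 7.2477*v^2 - 8.1953*v - 4.551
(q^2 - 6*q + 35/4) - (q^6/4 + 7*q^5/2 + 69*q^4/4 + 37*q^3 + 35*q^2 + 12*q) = -q^6/4 - 7*q^5/2 - 69*q^4/4 - 37*q^3 - 34*q^2 - 18*q + 35/4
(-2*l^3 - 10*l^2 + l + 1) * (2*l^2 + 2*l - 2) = -4*l^5 - 24*l^4 - 14*l^3 + 24*l^2 - 2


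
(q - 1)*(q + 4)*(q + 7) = q^3 + 10*q^2 + 17*q - 28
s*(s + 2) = s^2 + 2*s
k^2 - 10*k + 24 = (k - 6)*(k - 4)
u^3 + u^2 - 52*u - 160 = (u - 8)*(u + 4)*(u + 5)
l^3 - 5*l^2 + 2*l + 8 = (l - 4)*(l - 2)*(l + 1)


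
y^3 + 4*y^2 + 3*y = y*(y + 1)*(y + 3)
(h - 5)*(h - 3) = h^2 - 8*h + 15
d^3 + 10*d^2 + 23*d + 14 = (d + 1)*(d + 2)*(d + 7)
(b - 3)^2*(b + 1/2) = b^3 - 11*b^2/2 + 6*b + 9/2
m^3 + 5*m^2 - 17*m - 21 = (m - 3)*(m + 1)*(m + 7)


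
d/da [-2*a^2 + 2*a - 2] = 2 - 4*a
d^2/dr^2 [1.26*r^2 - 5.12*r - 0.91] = 2.52000000000000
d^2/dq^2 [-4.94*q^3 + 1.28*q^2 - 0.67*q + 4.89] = 2.56 - 29.64*q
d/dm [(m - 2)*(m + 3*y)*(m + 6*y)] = 3*m^2 + 18*m*y - 4*m + 18*y^2 - 18*y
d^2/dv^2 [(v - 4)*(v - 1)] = 2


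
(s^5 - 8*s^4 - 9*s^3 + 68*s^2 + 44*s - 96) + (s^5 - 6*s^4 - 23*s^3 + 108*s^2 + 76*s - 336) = 2*s^5 - 14*s^4 - 32*s^3 + 176*s^2 + 120*s - 432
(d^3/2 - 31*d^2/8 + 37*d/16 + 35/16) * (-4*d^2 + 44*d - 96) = -2*d^5 + 75*d^4/2 - 911*d^3/4 + 465*d^2 - 503*d/4 - 210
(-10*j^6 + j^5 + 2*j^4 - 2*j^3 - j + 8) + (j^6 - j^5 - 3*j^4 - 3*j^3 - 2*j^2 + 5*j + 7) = -9*j^6 - j^4 - 5*j^3 - 2*j^2 + 4*j + 15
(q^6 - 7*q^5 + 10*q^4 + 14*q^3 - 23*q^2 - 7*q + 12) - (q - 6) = q^6 - 7*q^5 + 10*q^4 + 14*q^3 - 23*q^2 - 8*q + 18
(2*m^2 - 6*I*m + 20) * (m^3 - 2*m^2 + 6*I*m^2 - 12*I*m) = 2*m^5 - 4*m^4 + 6*I*m^4 + 56*m^3 - 12*I*m^3 - 112*m^2 + 120*I*m^2 - 240*I*m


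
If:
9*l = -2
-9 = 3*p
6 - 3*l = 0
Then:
No Solution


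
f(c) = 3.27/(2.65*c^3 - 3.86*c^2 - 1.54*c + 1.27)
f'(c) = 3.27*(-7.95*c^2 + 7.72*c + 1.54)/(2.65*c^3 - 3.86*c^2 - 1.54*c + 1.27)^2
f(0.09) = 2.97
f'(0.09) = 5.84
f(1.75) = 3.42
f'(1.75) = -33.26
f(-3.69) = -0.02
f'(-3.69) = -0.01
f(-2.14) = -0.08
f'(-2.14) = -0.11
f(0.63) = -5.74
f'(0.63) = 32.74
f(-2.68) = -0.04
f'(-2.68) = -0.05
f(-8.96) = -0.00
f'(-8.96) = -0.00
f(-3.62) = -0.02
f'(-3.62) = -0.01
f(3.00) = 0.10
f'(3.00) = -0.14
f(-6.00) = -0.00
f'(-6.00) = -0.00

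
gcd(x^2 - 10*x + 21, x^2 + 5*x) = 1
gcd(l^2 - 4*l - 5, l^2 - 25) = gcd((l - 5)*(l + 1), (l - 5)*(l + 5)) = l - 5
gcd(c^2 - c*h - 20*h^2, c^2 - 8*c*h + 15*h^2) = c - 5*h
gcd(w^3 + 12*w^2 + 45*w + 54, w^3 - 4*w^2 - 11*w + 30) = w + 3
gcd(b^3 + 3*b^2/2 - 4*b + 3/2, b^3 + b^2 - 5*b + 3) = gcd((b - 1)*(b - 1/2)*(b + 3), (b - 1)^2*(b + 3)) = b^2 + 2*b - 3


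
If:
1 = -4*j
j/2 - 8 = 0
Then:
No Solution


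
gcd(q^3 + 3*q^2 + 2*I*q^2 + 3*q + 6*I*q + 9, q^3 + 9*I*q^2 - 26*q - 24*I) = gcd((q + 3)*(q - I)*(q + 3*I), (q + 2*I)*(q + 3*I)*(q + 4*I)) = q + 3*I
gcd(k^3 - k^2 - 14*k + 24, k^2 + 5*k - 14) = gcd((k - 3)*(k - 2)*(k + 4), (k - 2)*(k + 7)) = k - 2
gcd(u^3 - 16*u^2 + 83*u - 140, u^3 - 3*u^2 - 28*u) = u - 7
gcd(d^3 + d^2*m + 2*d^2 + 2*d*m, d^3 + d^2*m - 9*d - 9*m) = d + m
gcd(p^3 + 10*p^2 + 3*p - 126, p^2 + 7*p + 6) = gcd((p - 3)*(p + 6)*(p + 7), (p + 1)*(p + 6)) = p + 6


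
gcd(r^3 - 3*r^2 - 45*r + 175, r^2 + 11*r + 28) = r + 7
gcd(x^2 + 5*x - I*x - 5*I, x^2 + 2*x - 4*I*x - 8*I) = 1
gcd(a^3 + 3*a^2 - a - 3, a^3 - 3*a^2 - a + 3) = a^2 - 1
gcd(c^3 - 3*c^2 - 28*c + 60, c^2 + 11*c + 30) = c + 5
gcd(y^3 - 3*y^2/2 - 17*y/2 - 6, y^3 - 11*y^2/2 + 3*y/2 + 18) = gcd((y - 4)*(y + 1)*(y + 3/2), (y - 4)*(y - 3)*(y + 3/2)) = y^2 - 5*y/2 - 6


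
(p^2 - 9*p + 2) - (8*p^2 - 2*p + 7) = -7*p^2 - 7*p - 5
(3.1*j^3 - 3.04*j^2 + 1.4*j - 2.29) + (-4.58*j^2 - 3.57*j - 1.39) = 3.1*j^3 - 7.62*j^2 - 2.17*j - 3.68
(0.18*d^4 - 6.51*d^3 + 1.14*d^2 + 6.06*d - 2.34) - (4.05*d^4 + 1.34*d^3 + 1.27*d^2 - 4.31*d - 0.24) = -3.87*d^4 - 7.85*d^3 - 0.13*d^2 + 10.37*d - 2.1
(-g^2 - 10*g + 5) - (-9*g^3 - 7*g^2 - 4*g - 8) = 9*g^3 + 6*g^2 - 6*g + 13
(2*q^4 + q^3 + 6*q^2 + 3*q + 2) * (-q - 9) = -2*q^5 - 19*q^4 - 15*q^3 - 57*q^2 - 29*q - 18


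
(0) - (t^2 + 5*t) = -t^2 - 5*t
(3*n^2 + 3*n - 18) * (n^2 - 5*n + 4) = 3*n^4 - 12*n^3 - 21*n^2 + 102*n - 72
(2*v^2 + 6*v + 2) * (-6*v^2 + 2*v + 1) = -12*v^4 - 32*v^3 + 2*v^2 + 10*v + 2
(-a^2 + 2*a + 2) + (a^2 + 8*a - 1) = 10*a + 1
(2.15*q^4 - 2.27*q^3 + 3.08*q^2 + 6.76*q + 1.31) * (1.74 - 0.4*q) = -0.86*q^5 + 4.649*q^4 - 5.1818*q^3 + 2.6552*q^2 + 11.2384*q + 2.2794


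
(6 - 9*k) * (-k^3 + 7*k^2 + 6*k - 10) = 9*k^4 - 69*k^3 - 12*k^2 + 126*k - 60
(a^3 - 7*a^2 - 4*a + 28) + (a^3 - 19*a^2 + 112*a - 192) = 2*a^3 - 26*a^2 + 108*a - 164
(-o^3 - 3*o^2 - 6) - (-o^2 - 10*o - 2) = -o^3 - 2*o^2 + 10*o - 4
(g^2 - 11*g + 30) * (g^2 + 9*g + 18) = g^4 - 2*g^3 - 51*g^2 + 72*g + 540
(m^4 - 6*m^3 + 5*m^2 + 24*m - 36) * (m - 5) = m^5 - 11*m^4 + 35*m^3 - m^2 - 156*m + 180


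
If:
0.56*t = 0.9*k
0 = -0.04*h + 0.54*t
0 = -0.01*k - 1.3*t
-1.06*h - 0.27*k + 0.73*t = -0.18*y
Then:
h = 0.00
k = 0.00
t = 0.00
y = 0.00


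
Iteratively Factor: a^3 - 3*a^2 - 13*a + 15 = (a + 3)*(a^2 - 6*a + 5) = (a - 1)*(a + 3)*(a - 5)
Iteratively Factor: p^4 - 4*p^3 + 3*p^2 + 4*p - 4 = (p + 1)*(p^3 - 5*p^2 + 8*p - 4) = (p - 1)*(p + 1)*(p^2 - 4*p + 4) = (p - 2)*(p - 1)*(p + 1)*(p - 2)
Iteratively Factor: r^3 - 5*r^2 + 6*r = (r - 3)*(r^2 - 2*r) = (r - 3)*(r - 2)*(r)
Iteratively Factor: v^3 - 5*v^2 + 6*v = (v - 3)*(v^2 - 2*v) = v*(v - 3)*(v - 2)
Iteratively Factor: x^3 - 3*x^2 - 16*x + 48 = (x - 4)*(x^2 + x - 12) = (x - 4)*(x - 3)*(x + 4)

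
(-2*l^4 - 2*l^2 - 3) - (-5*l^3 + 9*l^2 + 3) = -2*l^4 + 5*l^3 - 11*l^2 - 6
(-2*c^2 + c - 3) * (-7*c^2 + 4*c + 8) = 14*c^4 - 15*c^3 + 9*c^2 - 4*c - 24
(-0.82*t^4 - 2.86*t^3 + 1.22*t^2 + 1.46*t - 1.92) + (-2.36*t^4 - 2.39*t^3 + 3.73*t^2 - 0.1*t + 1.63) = -3.18*t^4 - 5.25*t^3 + 4.95*t^2 + 1.36*t - 0.29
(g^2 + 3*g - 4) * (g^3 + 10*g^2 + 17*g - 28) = g^5 + 13*g^4 + 43*g^3 - 17*g^2 - 152*g + 112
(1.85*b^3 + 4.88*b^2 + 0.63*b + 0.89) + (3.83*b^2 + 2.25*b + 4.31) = 1.85*b^3 + 8.71*b^2 + 2.88*b + 5.2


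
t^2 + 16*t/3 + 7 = (t + 7/3)*(t + 3)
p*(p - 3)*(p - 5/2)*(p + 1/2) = p^4 - 5*p^3 + 19*p^2/4 + 15*p/4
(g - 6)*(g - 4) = g^2 - 10*g + 24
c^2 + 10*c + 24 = (c + 4)*(c + 6)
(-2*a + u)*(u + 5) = -2*a*u - 10*a + u^2 + 5*u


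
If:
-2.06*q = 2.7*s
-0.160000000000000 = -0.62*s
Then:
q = -0.34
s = 0.26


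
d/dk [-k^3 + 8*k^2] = k*(16 - 3*k)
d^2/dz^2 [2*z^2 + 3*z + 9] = 4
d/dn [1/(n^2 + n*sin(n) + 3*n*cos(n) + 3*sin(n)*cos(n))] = (3*n*sin(n) - n*cos(n) - 2*n - sin(n) - 3*cos(n) - 3*cos(2*n))/((n + sin(n))^2*(n + 3*cos(n))^2)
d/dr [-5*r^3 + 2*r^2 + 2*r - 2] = -15*r^2 + 4*r + 2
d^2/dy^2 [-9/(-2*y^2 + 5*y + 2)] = 18*(4*y^2 - 10*y - (4*y - 5)^2 - 4)/(-2*y^2 + 5*y + 2)^3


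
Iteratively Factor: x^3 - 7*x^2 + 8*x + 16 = (x + 1)*(x^2 - 8*x + 16) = (x - 4)*(x + 1)*(x - 4)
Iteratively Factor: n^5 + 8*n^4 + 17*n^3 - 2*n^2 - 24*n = (n - 1)*(n^4 + 9*n^3 + 26*n^2 + 24*n) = (n - 1)*(n + 3)*(n^3 + 6*n^2 + 8*n) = n*(n - 1)*(n + 3)*(n^2 + 6*n + 8) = n*(n - 1)*(n + 3)*(n + 4)*(n + 2)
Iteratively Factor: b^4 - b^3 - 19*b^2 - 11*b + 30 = (b + 3)*(b^3 - 4*b^2 - 7*b + 10) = (b - 5)*(b + 3)*(b^2 + b - 2) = (b - 5)*(b - 1)*(b + 3)*(b + 2)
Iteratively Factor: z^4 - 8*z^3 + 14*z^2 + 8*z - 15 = (z - 3)*(z^3 - 5*z^2 - z + 5) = (z - 5)*(z - 3)*(z^2 - 1) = (z - 5)*(z - 3)*(z + 1)*(z - 1)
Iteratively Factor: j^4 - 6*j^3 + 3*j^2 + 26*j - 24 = (j - 4)*(j^3 - 2*j^2 - 5*j + 6) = (j - 4)*(j - 1)*(j^2 - j - 6) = (j - 4)*(j - 3)*(j - 1)*(j + 2)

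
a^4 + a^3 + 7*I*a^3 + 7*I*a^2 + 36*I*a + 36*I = (a + 1)*(a - 2*I)*(a + 3*I)*(a + 6*I)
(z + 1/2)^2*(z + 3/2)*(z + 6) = z^4 + 17*z^3/2 + 67*z^2/4 + 87*z/8 + 9/4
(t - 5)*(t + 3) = t^2 - 2*t - 15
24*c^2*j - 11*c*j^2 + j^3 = j*(-8*c + j)*(-3*c + j)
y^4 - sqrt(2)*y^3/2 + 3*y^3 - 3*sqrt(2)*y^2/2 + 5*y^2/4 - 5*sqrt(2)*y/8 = y*(y + 1/2)*(y + 5/2)*(y - sqrt(2)/2)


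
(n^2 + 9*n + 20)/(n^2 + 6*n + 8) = (n + 5)/(n + 2)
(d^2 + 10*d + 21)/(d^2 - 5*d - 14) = (d^2 + 10*d + 21)/(d^2 - 5*d - 14)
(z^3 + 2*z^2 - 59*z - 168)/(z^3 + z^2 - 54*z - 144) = (z + 7)/(z + 6)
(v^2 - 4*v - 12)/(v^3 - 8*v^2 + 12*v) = (v + 2)/(v*(v - 2))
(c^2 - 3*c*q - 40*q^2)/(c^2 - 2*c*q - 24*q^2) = (-c^2 + 3*c*q + 40*q^2)/(-c^2 + 2*c*q + 24*q^2)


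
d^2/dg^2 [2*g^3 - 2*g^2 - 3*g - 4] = 12*g - 4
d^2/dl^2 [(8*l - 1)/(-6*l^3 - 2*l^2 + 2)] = (-l^2*(8*l - 1)*(9*l + 2)^2 + (72*l^2 + 16*l + (8*l - 1)*(9*l + 1))*(3*l^3 + l^2 - 1))/(3*l^3 + l^2 - 1)^3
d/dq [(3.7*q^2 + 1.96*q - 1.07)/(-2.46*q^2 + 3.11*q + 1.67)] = (16.3286*q^2 + 7.0936*q + 6.6009)/(6.0516*q^4 - 15.3012*q^3 + 1.4557*q^2 + 10.3874*q + 2.7889)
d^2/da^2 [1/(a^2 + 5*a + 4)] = 2*(-a^2 - 5*a + (2*a + 5)^2 - 4)/(a^2 + 5*a + 4)^3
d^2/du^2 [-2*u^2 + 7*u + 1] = -4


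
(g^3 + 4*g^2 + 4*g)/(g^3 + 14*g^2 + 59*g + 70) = g*(g + 2)/(g^2 + 12*g + 35)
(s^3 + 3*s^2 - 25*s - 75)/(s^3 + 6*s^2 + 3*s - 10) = (s^2 - 2*s - 15)/(s^2 + s - 2)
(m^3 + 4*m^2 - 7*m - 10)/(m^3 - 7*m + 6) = (m^2 + 6*m + 5)/(m^2 + 2*m - 3)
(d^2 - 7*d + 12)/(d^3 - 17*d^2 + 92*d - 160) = (d - 3)/(d^2 - 13*d + 40)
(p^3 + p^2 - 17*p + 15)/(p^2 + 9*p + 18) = (p^3 + p^2 - 17*p + 15)/(p^2 + 9*p + 18)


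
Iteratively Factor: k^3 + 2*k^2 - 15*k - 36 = (k + 3)*(k^2 - k - 12) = (k + 3)^2*(k - 4)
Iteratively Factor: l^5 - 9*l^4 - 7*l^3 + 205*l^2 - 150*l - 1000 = (l + 2)*(l^4 - 11*l^3 + 15*l^2 + 175*l - 500) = (l + 2)*(l + 4)*(l^3 - 15*l^2 + 75*l - 125) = (l - 5)*(l + 2)*(l + 4)*(l^2 - 10*l + 25) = (l - 5)^2*(l + 2)*(l + 4)*(l - 5)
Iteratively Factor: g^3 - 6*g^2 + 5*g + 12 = (g - 4)*(g^2 - 2*g - 3) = (g - 4)*(g - 3)*(g + 1)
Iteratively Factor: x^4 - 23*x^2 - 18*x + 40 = (x + 2)*(x^3 - 2*x^2 - 19*x + 20) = (x - 5)*(x + 2)*(x^2 + 3*x - 4) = (x - 5)*(x - 1)*(x + 2)*(x + 4)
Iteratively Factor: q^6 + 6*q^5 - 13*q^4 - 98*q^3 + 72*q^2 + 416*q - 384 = (q + 4)*(q^5 + 2*q^4 - 21*q^3 - 14*q^2 + 128*q - 96) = (q - 2)*(q + 4)*(q^4 + 4*q^3 - 13*q^2 - 40*q + 48) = (q - 2)*(q + 4)^2*(q^3 - 13*q + 12) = (q - 3)*(q - 2)*(q + 4)^2*(q^2 + 3*q - 4) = (q - 3)*(q - 2)*(q + 4)^3*(q - 1)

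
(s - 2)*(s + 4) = s^2 + 2*s - 8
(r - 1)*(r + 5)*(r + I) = r^3 + 4*r^2 + I*r^2 - 5*r + 4*I*r - 5*I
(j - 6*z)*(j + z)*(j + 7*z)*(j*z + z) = j^4*z + 2*j^3*z^2 + j^3*z - 41*j^2*z^3 + 2*j^2*z^2 - 42*j*z^4 - 41*j*z^3 - 42*z^4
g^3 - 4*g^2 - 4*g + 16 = (g - 4)*(g - 2)*(g + 2)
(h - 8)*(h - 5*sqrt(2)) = h^2 - 8*h - 5*sqrt(2)*h + 40*sqrt(2)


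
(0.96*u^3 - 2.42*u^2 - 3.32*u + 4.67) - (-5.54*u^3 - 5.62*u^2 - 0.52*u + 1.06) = 6.5*u^3 + 3.2*u^2 - 2.8*u + 3.61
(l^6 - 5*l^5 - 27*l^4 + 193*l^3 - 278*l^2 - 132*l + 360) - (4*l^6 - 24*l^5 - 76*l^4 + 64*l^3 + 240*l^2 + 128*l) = -3*l^6 + 19*l^5 + 49*l^4 + 129*l^3 - 518*l^2 - 260*l + 360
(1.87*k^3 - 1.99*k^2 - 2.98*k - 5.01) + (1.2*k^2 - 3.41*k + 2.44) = 1.87*k^3 - 0.79*k^2 - 6.39*k - 2.57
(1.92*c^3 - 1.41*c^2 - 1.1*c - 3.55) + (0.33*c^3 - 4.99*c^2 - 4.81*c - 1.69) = 2.25*c^3 - 6.4*c^2 - 5.91*c - 5.24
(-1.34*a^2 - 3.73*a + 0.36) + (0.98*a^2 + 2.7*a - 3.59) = -0.36*a^2 - 1.03*a - 3.23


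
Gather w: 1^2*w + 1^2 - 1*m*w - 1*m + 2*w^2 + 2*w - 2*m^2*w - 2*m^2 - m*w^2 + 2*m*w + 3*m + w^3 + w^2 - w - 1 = -2*m^2 + 2*m + w^3 + w^2*(3 - m) + w*(-2*m^2 + m + 2)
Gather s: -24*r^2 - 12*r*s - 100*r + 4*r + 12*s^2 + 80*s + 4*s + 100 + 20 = -24*r^2 - 96*r + 12*s^2 + s*(84 - 12*r) + 120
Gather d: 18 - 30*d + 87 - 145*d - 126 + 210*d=35*d - 21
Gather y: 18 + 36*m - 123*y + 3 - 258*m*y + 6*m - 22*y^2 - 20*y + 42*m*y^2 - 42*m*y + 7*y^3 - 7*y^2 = 42*m + 7*y^3 + y^2*(42*m - 29) + y*(-300*m - 143) + 21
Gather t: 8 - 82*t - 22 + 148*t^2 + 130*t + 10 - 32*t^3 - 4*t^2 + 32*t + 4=-32*t^3 + 144*t^2 + 80*t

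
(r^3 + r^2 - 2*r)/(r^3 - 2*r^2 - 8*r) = (r - 1)/(r - 4)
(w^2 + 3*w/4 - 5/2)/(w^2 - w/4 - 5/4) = (w + 2)/(w + 1)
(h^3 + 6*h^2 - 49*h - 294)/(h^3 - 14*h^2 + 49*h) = (h^2 + 13*h + 42)/(h*(h - 7))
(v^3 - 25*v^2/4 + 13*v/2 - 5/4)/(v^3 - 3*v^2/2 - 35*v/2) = (4*v^2 - 5*v + 1)/(2*v*(2*v + 7))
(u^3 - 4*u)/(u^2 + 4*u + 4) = u*(u - 2)/(u + 2)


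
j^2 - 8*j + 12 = (j - 6)*(j - 2)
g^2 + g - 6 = (g - 2)*(g + 3)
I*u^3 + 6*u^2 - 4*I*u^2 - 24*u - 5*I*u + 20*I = (u - 4)*(u - 5*I)*(I*u + 1)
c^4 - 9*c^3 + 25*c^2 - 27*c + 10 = (c - 5)*(c - 2)*(c - 1)^2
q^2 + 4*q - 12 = (q - 2)*(q + 6)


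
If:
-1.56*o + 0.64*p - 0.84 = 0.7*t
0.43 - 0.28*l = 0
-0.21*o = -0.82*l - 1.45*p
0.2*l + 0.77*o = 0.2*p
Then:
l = 1.54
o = -0.65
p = -0.96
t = -0.63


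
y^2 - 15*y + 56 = (y - 8)*(y - 7)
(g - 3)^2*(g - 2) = g^3 - 8*g^2 + 21*g - 18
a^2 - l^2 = (a - l)*(a + l)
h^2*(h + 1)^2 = h^4 + 2*h^3 + h^2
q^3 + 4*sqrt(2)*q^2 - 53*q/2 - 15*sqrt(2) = (q - 5*sqrt(2)/2)*(q + sqrt(2)/2)*(q + 6*sqrt(2))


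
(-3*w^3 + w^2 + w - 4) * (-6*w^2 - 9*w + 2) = 18*w^5 + 21*w^4 - 21*w^3 + 17*w^2 + 38*w - 8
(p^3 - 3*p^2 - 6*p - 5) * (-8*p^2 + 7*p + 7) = -8*p^5 + 31*p^4 + 34*p^3 - 23*p^2 - 77*p - 35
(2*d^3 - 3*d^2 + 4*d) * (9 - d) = -2*d^4 + 21*d^3 - 31*d^2 + 36*d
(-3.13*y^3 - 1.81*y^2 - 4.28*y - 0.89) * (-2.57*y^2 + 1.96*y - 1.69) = 8.0441*y^5 - 1.4831*y^4 + 12.7417*y^3 - 3.0426*y^2 + 5.4888*y + 1.5041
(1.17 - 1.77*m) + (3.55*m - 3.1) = 1.78*m - 1.93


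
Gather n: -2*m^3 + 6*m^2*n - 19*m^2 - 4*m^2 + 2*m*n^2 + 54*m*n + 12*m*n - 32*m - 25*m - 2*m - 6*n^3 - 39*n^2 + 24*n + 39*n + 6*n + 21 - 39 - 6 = -2*m^3 - 23*m^2 - 59*m - 6*n^3 + n^2*(2*m - 39) + n*(6*m^2 + 66*m + 69) - 24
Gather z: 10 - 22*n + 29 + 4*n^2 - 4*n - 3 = 4*n^2 - 26*n + 36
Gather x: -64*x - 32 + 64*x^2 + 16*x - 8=64*x^2 - 48*x - 40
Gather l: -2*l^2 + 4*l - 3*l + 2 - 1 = -2*l^2 + l + 1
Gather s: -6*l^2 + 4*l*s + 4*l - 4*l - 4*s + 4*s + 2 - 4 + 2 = -6*l^2 + 4*l*s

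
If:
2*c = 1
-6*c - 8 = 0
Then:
No Solution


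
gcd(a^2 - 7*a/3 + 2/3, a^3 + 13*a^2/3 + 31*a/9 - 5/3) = a - 1/3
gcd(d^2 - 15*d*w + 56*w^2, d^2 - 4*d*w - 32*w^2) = -d + 8*w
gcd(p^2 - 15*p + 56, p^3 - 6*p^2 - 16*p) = p - 8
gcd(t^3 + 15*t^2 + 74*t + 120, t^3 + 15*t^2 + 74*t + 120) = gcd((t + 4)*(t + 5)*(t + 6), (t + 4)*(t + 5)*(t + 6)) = t^3 + 15*t^2 + 74*t + 120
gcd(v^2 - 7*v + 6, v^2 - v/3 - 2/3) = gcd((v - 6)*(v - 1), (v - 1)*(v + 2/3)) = v - 1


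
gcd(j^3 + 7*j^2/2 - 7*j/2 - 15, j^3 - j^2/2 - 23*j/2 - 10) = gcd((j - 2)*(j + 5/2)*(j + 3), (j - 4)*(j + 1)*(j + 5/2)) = j + 5/2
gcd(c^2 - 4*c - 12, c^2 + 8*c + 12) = c + 2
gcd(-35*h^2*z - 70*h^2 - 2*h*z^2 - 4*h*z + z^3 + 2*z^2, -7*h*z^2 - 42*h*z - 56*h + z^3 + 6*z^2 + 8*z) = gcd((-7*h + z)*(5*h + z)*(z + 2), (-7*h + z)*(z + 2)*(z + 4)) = -7*h*z - 14*h + z^2 + 2*z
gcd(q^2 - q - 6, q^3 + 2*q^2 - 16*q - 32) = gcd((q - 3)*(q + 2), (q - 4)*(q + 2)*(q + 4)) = q + 2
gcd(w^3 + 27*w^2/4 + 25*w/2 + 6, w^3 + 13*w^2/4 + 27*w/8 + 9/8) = w + 3/4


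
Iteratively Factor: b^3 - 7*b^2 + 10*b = (b - 5)*(b^2 - 2*b) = b*(b - 5)*(b - 2)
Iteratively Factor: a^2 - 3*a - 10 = (a - 5)*(a + 2)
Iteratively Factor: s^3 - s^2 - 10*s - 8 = (s + 2)*(s^2 - 3*s - 4) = (s - 4)*(s + 2)*(s + 1)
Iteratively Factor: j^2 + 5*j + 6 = (j + 3)*(j + 2)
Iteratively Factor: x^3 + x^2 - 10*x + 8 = (x + 4)*(x^2 - 3*x + 2) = (x - 2)*(x + 4)*(x - 1)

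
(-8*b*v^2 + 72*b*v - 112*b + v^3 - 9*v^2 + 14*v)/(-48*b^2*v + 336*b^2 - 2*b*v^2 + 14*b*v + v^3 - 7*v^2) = (v - 2)/(6*b + v)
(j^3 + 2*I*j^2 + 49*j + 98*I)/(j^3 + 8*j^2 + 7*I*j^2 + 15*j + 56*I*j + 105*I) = (j^2 - 5*I*j + 14)/(j^2 + 8*j + 15)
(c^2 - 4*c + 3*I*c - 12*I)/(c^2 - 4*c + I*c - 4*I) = (c + 3*I)/(c + I)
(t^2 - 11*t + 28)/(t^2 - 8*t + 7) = (t - 4)/(t - 1)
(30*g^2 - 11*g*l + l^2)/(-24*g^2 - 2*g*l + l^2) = (-5*g + l)/(4*g + l)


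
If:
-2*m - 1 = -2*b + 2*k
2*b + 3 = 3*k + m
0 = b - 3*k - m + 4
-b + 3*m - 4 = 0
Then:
No Solution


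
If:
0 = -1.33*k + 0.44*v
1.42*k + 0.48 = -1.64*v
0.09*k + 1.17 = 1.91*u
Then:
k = -0.08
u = 0.61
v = -0.23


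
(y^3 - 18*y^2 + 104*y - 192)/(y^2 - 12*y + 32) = y - 6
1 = 1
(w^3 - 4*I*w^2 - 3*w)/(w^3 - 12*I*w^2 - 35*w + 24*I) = w/(w - 8*I)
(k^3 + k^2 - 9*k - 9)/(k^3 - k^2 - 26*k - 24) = (k^2 - 9)/(k^2 - 2*k - 24)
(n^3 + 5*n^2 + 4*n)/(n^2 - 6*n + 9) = n*(n^2 + 5*n + 4)/(n^2 - 6*n + 9)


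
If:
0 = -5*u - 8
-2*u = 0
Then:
No Solution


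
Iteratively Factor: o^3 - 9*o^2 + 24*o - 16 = (o - 1)*(o^2 - 8*o + 16) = (o - 4)*(o - 1)*(o - 4)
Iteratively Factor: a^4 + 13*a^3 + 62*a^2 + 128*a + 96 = (a + 4)*(a^3 + 9*a^2 + 26*a + 24) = (a + 4)^2*(a^2 + 5*a + 6) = (a + 2)*(a + 4)^2*(a + 3)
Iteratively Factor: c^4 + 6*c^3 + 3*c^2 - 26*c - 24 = (c - 2)*(c^3 + 8*c^2 + 19*c + 12) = (c - 2)*(c + 3)*(c^2 + 5*c + 4) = (c - 2)*(c + 1)*(c + 3)*(c + 4)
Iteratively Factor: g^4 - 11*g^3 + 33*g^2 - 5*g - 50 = (g - 5)*(g^3 - 6*g^2 + 3*g + 10) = (g - 5)*(g - 2)*(g^2 - 4*g - 5) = (g - 5)*(g - 2)*(g + 1)*(g - 5)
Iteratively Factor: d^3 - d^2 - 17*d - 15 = (d + 3)*(d^2 - 4*d - 5) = (d - 5)*(d + 3)*(d + 1)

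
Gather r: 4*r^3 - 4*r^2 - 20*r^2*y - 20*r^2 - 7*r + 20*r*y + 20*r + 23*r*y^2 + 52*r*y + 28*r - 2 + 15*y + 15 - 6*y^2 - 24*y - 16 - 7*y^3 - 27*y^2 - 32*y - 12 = 4*r^3 + r^2*(-20*y - 24) + r*(23*y^2 + 72*y + 41) - 7*y^3 - 33*y^2 - 41*y - 15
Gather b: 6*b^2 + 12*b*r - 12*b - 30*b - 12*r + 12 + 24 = 6*b^2 + b*(12*r - 42) - 12*r + 36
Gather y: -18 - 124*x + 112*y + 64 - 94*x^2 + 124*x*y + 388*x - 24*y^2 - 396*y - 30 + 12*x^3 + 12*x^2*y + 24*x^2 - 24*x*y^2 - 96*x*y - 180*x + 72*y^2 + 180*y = 12*x^3 - 70*x^2 + 84*x + y^2*(48 - 24*x) + y*(12*x^2 + 28*x - 104) + 16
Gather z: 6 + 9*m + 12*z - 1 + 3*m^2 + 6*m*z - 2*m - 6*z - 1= 3*m^2 + 7*m + z*(6*m + 6) + 4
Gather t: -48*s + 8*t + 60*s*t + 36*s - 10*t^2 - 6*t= -12*s - 10*t^2 + t*(60*s + 2)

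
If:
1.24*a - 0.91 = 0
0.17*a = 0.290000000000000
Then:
No Solution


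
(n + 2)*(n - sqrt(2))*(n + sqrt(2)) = n^3 + 2*n^2 - 2*n - 4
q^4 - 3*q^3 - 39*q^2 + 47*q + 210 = (q - 7)*(q - 3)*(q + 2)*(q + 5)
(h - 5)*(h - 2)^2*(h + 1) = h^4 - 8*h^3 + 15*h^2 + 4*h - 20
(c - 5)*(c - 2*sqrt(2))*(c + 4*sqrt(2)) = c^3 - 5*c^2 + 2*sqrt(2)*c^2 - 16*c - 10*sqrt(2)*c + 80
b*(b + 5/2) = b^2 + 5*b/2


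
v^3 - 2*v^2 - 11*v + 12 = (v - 4)*(v - 1)*(v + 3)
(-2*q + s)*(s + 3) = -2*q*s - 6*q + s^2 + 3*s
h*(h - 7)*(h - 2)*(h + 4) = h^4 - 5*h^3 - 22*h^2 + 56*h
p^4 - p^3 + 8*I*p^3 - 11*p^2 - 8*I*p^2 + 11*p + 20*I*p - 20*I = (p - 1)*(p - I)*(p + 4*I)*(p + 5*I)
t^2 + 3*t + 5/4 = (t + 1/2)*(t + 5/2)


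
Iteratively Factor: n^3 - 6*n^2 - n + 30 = (n + 2)*(n^2 - 8*n + 15) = (n - 5)*(n + 2)*(n - 3)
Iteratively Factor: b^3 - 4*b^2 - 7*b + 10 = (b + 2)*(b^2 - 6*b + 5) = (b - 1)*(b + 2)*(b - 5)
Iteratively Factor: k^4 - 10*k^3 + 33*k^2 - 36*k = (k)*(k^3 - 10*k^2 + 33*k - 36) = k*(k - 4)*(k^2 - 6*k + 9) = k*(k - 4)*(k - 3)*(k - 3)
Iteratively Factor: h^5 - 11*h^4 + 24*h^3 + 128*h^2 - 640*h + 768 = (h - 4)*(h^4 - 7*h^3 - 4*h^2 + 112*h - 192) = (h - 4)*(h - 3)*(h^3 - 4*h^2 - 16*h + 64) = (h - 4)^2*(h - 3)*(h^2 - 16) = (h - 4)^2*(h - 3)*(h + 4)*(h - 4)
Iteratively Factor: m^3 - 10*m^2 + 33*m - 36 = (m - 3)*(m^2 - 7*m + 12) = (m - 3)^2*(m - 4)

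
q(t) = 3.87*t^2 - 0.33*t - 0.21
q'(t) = 7.74*t - 0.33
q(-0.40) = 0.54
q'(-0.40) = -3.43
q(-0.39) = 0.51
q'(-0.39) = -3.35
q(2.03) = 15.07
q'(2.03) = 15.38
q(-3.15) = 39.23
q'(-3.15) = -24.71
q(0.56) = 0.82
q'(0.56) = 4.00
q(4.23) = 67.64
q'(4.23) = 32.41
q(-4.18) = 68.79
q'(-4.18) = -32.68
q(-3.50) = 48.35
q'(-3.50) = -27.42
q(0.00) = -0.21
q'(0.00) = -0.33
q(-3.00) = 35.61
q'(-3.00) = -23.55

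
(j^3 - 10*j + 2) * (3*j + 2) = 3*j^4 + 2*j^3 - 30*j^2 - 14*j + 4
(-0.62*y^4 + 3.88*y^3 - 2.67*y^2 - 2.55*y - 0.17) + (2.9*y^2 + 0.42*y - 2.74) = -0.62*y^4 + 3.88*y^3 + 0.23*y^2 - 2.13*y - 2.91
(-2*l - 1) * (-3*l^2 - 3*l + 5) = 6*l^3 + 9*l^2 - 7*l - 5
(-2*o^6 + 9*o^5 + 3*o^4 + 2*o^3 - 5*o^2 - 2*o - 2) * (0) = 0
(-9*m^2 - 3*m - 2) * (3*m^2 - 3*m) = -27*m^4 + 18*m^3 + 3*m^2 + 6*m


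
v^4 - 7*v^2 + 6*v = v*(v - 2)*(v - 1)*(v + 3)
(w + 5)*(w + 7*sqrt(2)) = w^2 + 5*w + 7*sqrt(2)*w + 35*sqrt(2)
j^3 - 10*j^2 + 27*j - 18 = (j - 6)*(j - 3)*(j - 1)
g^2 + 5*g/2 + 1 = (g + 1/2)*(g + 2)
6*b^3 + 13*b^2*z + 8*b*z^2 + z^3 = (b + z)^2*(6*b + z)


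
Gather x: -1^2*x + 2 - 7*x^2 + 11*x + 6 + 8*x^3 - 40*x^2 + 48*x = 8*x^3 - 47*x^2 + 58*x + 8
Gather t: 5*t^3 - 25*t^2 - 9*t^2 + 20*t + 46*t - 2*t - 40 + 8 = 5*t^3 - 34*t^2 + 64*t - 32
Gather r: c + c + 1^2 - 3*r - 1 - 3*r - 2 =2*c - 6*r - 2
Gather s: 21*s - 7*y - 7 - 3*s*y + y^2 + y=s*(21 - 3*y) + y^2 - 6*y - 7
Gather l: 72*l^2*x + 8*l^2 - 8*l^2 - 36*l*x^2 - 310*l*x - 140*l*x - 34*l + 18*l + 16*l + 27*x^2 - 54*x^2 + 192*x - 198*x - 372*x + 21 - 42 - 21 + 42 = 72*l^2*x + l*(-36*x^2 - 450*x) - 27*x^2 - 378*x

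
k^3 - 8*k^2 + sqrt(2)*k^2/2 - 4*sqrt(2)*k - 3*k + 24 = (k - 8)*(k - sqrt(2))*(k + 3*sqrt(2)/2)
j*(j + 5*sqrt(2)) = j^2 + 5*sqrt(2)*j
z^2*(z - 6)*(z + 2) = z^4 - 4*z^3 - 12*z^2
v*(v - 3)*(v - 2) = v^3 - 5*v^2 + 6*v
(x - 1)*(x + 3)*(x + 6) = x^3 + 8*x^2 + 9*x - 18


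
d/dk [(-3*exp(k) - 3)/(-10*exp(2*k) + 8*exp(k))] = 3*(-5*exp(2*k) - 10*exp(k) + 4)*exp(-k)/(2*(25*exp(2*k) - 40*exp(k) + 16))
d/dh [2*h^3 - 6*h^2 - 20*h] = 6*h^2 - 12*h - 20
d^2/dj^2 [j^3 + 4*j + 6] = 6*j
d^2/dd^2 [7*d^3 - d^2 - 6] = 42*d - 2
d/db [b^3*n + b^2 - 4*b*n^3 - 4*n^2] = 3*b^2*n + 2*b - 4*n^3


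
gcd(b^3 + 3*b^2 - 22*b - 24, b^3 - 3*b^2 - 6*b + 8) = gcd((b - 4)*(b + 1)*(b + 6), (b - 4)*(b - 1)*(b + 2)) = b - 4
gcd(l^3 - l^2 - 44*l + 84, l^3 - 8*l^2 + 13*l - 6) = l - 6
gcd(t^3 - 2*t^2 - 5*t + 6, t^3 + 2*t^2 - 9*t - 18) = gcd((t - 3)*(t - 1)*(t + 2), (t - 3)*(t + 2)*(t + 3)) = t^2 - t - 6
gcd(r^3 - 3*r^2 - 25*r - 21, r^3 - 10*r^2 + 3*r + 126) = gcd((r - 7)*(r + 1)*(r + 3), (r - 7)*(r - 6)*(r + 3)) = r^2 - 4*r - 21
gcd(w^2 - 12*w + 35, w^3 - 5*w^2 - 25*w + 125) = w - 5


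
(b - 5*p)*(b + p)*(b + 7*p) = b^3 + 3*b^2*p - 33*b*p^2 - 35*p^3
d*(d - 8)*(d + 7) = d^3 - d^2 - 56*d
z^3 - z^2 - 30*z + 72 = (z - 4)*(z - 3)*(z + 6)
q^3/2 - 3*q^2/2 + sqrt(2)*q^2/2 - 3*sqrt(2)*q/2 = q*(q/2 + sqrt(2)/2)*(q - 3)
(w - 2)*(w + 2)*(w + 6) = w^3 + 6*w^2 - 4*w - 24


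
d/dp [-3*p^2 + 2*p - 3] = 2 - 6*p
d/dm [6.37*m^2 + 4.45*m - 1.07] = 12.74*m + 4.45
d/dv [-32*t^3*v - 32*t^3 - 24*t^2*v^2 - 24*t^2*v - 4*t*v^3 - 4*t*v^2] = 4*t*(-8*t^2 - 12*t*v - 6*t - 3*v^2 - 2*v)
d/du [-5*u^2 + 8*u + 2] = 8 - 10*u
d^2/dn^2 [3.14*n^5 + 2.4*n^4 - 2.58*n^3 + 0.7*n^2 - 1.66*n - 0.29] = 62.8*n^3 + 28.8*n^2 - 15.48*n + 1.4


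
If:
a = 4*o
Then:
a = 4*o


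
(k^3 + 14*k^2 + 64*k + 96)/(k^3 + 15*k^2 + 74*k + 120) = (k + 4)/(k + 5)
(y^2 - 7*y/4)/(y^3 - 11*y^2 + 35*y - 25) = y*(4*y - 7)/(4*(y^3 - 11*y^2 + 35*y - 25))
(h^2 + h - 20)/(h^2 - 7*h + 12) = (h + 5)/(h - 3)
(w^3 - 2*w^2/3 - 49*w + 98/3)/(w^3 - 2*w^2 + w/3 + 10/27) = 9*(w^2 - 49)/(9*w^2 - 12*w - 5)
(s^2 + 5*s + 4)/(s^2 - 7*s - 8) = (s + 4)/(s - 8)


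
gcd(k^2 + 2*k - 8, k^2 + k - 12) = k + 4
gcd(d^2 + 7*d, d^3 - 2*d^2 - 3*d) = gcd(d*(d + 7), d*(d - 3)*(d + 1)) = d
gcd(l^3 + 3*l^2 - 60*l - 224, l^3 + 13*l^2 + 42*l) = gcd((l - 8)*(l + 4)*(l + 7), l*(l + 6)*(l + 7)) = l + 7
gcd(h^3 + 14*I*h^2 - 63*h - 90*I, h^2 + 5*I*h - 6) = h + 3*I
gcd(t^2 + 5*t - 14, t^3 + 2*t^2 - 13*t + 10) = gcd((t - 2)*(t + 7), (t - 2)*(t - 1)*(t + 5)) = t - 2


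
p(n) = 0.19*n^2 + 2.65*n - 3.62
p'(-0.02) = 2.64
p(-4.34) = -11.54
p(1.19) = -0.20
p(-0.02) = -3.67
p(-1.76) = -7.70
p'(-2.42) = 1.73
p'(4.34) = 4.30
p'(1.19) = 3.10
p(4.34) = 11.46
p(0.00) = -3.62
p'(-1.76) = 1.98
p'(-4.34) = 1.00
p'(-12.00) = -1.91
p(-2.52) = -9.09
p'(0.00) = 2.65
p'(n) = 0.38*n + 2.65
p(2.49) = 4.16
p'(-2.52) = 1.69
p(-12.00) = -8.06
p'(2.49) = 3.60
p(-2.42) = -8.92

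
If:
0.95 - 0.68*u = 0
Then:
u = 1.40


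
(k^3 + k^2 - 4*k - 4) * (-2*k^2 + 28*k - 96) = -2*k^5 + 26*k^4 - 60*k^3 - 200*k^2 + 272*k + 384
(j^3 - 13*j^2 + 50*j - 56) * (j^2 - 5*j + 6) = j^5 - 18*j^4 + 121*j^3 - 384*j^2 + 580*j - 336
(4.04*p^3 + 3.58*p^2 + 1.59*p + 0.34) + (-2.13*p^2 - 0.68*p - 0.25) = 4.04*p^3 + 1.45*p^2 + 0.91*p + 0.09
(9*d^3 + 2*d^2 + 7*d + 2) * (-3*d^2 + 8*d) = -27*d^5 + 66*d^4 - 5*d^3 + 50*d^2 + 16*d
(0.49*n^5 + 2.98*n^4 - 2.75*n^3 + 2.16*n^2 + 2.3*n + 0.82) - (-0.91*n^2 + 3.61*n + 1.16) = 0.49*n^5 + 2.98*n^4 - 2.75*n^3 + 3.07*n^2 - 1.31*n - 0.34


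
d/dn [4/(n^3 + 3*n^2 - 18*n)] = 12*(-n^2 - 2*n + 6)/(n^2*(n^2 + 3*n - 18)^2)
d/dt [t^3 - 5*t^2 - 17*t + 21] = 3*t^2 - 10*t - 17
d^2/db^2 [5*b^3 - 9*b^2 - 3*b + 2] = 30*b - 18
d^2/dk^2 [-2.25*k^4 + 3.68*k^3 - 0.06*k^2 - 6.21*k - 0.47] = -27.0*k^2 + 22.08*k - 0.12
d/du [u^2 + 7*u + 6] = 2*u + 7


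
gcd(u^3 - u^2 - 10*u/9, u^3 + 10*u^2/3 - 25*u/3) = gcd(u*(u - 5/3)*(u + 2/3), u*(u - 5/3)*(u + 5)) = u^2 - 5*u/3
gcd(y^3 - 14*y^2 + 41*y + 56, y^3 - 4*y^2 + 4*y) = 1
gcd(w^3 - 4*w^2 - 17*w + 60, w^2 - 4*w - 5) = w - 5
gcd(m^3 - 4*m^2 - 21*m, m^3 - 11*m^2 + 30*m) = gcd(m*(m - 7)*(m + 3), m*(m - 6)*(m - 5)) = m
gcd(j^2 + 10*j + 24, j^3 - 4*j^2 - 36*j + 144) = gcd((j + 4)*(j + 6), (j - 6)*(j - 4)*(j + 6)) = j + 6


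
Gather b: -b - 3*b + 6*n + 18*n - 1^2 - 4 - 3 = -4*b + 24*n - 8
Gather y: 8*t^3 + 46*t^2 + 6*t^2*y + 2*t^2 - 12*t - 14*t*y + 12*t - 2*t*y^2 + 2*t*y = 8*t^3 + 48*t^2 - 2*t*y^2 + y*(6*t^2 - 12*t)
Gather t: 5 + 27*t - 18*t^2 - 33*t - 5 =-18*t^2 - 6*t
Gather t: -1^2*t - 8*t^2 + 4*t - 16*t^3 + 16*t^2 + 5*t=-16*t^3 + 8*t^2 + 8*t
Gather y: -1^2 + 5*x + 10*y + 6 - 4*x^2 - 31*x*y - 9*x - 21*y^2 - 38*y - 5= -4*x^2 - 4*x - 21*y^2 + y*(-31*x - 28)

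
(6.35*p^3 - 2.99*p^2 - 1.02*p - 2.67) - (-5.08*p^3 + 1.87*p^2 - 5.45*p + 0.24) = 11.43*p^3 - 4.86*p^2 + 4.43*p - 2.91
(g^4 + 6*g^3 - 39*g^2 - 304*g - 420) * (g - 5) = g^5 + g^4 - 69*g^3 - 109*g^2 + 1100*g + 2100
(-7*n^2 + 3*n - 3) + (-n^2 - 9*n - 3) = -8*n^2 - 6*n - 6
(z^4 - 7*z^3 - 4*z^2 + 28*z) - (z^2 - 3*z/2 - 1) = z^4 - 7*z^3 - 5*z^2 + 59*z/2 + 1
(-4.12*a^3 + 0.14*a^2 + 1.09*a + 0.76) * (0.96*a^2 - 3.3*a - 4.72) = -3.9552*a^5 + 13.7304*a^4 + 20.0308*a^3 - 3.5282*a^2 - 7.6528*a - 3.5872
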